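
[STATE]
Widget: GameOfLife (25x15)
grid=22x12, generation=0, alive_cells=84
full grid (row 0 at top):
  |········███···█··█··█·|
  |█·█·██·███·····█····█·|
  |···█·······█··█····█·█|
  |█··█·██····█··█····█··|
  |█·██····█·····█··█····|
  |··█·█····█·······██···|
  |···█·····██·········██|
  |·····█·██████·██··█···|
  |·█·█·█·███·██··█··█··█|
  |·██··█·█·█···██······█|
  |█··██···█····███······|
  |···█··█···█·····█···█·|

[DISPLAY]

Gen: 0                   
········███···█··█··█·   
█·█·██·███·····█····█·   
···█·······█··█····█·█   
█··█·██····█··█····█··   
█·██····█·····█··█····   
··█·█····█·······██···   
···█·····██·········██   
·····█·██████·██··█···   
·█·█·█·███·██··█··█··█   
·██··█·█·█···██······█   
█··██···█····███······   
···█··█···█·····█···█·   
                         
                         


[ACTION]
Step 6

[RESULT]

Gen: 6                   
···················██·   
·················██··█   
······█··█······█·····   
·█···█····█···███·█···   
·····█····██··███·█···   
·····█··█·█···██··███·   
···█···██·██····█···█·   
···███··█··█····█████·   
······█████·█·····███·   
·······██·█·█·····███·   
·······█··██··········   
········██············   
                         
                         


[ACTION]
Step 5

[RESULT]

Gen: 11                  
······················   
······················   
······················   
····███···██··········   
····██·█··██······██··   
····███····█·····█··█·   
······██··············   
·················█··█·   
··················█·█·   
···········█·█·····█··   
·········█·█·······██·   
······················   
                         
                         


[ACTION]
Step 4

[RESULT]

Gen: 15                  
······················   
·····█················   
····███···············   
···█··██··············   
···█···█··········██··   
····███···········█·█·   
·····█·············██·   
···················█··   
··················██··   
··················██··   
······················   
······················   
                         
                         


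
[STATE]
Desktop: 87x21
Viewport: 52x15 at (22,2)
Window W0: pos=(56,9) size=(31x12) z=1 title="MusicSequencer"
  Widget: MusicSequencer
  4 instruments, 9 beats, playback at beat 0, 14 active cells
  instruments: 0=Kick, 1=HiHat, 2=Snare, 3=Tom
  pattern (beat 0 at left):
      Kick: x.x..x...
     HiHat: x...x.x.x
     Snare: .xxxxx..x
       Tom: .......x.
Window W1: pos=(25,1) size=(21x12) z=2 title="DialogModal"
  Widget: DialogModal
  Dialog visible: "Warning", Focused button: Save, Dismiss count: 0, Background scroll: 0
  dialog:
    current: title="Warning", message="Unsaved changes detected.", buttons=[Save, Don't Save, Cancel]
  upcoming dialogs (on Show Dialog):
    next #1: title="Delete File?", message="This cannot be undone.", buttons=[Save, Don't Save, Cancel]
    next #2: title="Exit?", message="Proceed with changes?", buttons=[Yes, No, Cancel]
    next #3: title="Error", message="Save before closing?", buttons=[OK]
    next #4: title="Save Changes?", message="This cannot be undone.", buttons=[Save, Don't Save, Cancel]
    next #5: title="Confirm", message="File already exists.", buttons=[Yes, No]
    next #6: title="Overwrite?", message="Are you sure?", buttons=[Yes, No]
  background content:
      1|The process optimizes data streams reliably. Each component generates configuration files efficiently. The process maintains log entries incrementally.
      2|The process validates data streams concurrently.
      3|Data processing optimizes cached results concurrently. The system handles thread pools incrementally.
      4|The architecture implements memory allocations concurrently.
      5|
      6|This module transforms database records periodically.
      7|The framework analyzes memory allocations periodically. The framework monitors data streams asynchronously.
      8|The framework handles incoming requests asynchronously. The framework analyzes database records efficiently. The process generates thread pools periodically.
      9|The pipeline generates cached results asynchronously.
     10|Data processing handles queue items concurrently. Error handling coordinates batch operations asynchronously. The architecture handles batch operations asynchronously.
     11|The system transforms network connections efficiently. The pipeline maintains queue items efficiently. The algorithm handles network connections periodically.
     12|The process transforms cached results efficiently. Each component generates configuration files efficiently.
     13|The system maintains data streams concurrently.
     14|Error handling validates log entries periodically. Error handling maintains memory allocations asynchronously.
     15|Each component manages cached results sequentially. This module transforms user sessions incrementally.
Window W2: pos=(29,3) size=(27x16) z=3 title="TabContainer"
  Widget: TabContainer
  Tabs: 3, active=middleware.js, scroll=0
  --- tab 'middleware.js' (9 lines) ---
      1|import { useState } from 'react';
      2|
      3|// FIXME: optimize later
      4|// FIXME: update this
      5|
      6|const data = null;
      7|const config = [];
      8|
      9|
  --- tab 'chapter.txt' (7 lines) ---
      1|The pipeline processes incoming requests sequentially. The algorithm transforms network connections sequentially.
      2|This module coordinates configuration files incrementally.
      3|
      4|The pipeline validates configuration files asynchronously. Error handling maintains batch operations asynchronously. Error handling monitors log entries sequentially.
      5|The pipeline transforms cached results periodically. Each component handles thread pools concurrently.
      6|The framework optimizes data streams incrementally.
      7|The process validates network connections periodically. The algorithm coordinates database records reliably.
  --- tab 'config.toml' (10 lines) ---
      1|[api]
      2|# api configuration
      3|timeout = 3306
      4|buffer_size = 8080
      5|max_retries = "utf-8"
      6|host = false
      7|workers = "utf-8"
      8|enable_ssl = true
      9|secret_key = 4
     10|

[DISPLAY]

   ┃ DialogModal       ┃                            
   ┠───┏━━━━━━━━━━━━━━━━━━━━━━━━━┓                  
   ┃The┃ TabContainer            ┃                  
   ┃Th┌┠─────────────────────────┨                  
   ┃Da│┃[middleware.js]│ chapter.┃                  
   ┃Th│┃─────────────────────────┃                  
   ┃  │┃import { useState } from ┃                  
   ┃Th└┃                         ┃┏━━━━━━━━━━━━━━━━━
   ┃The┃// FIXME: optimize later ┃┃ MusicSequencer  
   ┃The┃// FIXME: update this    ┃┠─────────────────
   ┗━━━┃                         ┃┃      ▼12345678  
       ┃const data = null;       ┃┃  Kick█·█··█···  
       ┃const config = [];       ┃┃ HiHat█···█·█·█  
       ┃                         ┃┃ Snare·█████··█  
       ┃                         ┃┃   Tom·······█·  


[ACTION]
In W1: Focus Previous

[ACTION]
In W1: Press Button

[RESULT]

   ┃ DialogModal       ┃                            
   ┠───┏━━━━━━━━━━━━━━━━━━━━━━━━━┓                  
   ┃The┃ TabContainer            ┃                  
   ┃The┠─────────────────────────┨                  
   ┃Dat┃[middleware.js]│ chapter.┃                  
   ┃The┃─────────────────────────┃                  
   ┃   ┃import { useState } from ┃                  
   ┃Thi┃                         ┃┏━━━━━━━━━━━━━━━━━
   ┃The┃// FIXME: optimize later ┃┃ MusicSequencer  
   ┃The┃// FIXME: update this    ┃┠─────────────────
   ┗━━━┃                         ┃┃      ▼12345678  
       ┃const data = null;       ┃┃  Kick█·█··█···  
       ┃const config = [];       ┃┃ HiHat█···█·█·█  
       ┃                         ┃┃ Snare·█████··█  
       ┃                         ┃┃   Tom·······█·  


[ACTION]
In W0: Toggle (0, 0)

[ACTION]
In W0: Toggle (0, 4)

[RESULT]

   ┃ DialogModal       ┃                            
   ┠───┏━━━━━━━━━━━━━━━━━━━━━━━━━┓                  
   ┃The┃ TabContainer            ┃                  
   ┃The┠─────────────────────────┨                  
   ┃Dat┃[middleware.js]│ chapter.┃                  
   ┃The┃─────────────────────────┃                  
   ┃   ┃import { useState } from ┃                  
   ┃Thi┃                         ┃┏━━━━━━━━━━━━━━━━━
   ┃The┃// FIXME: optimize later ┃┃ MusicSequencer  
   ┃The┃// FIXME: update this    ┃┠─────────────────
   ┗━━━┃                         ┃┃      ▼12345678  
       ┃const data = null;       ┃┃  Kick··█·██···  
       ┃const config = [];       ┃┃ HiHat█···█·█·█  
       ┃                         ┃┃ Snare·█████··█  
       ┃                         ┃┃   Tom·······█·  


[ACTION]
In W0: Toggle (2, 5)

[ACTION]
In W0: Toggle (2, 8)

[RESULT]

   ┃ DialogModal       ┃                            
   ┠───┏━━━━━━━━━━━━━━━━━━━━━━━━━┓                  
   ┃The┃ TabContainer            ┃                  
   ┃The┠─────────────────────────┨                  
   ┃Dat┃[middleware.js]│ chapter.┃                  
   ┃The┃─────────────────────────┃                  
   ┃   ┃import { useState } from ┃                  
   ┃Thi┃                         ┃┏━━━━━━━━━━━━━━━━━
   ┃The┃// FIXME: optimize later ┃┃ MusicSequencer  
   ┃The┃// FIXME: update this    ┃┠─────────────────
   ┗━━━┃                         ┃┃      ▼12345678  
       ┃const data = null;       ┃┃  Kick··█·██···  
       ┃const config = [];       ┃┃ HiHat█···█·█·█  
       ┃                         ┃┃ Snare·████····  
       ┃                         ┃┃   Tom·······█·  


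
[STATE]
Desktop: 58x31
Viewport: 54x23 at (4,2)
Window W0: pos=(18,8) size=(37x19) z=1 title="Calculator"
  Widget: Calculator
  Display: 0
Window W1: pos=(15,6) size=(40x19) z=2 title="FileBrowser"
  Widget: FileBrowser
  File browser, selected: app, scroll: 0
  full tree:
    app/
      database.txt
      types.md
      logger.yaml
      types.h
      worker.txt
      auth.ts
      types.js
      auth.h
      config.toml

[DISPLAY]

                                                      
                                                      
                                                      
                                                      
           ┏━━━━━━━━━━━━━━━━━━━━━━━━━━━━━━━━━━━━━━┓   
           ┃ FileBrowser                          ┃   
           ┠──────────────────────────────────────┨   
           ┃> [-] app/                            ┃   
           ┃    database.txt                      ┃   
           ┃    types.md                          ┃   
           ┃    logger.yaml                       ┃   
           ┃    types.h                           ┃   
           ┃    worker.txt                        ┃   
           ┃    auth.ts                           ┃   
           ┃    types.js                          ┃   
           ┃    auth.h                            ┃   
           ┃    config.toml                       ┃   
           ┃                                      ┃   
           ┃                                      ┃   
           ┃                                      ┃   
           ┃                                      ┃   
           ┃                                      ┃   
           ┗━━━━━━━━━━━━━━━━━━━━━━━━━━━━━━━━━━━━━━┛   


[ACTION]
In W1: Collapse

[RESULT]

                                                      
                                                      
                                                      
                                                      
           ┏━━━━━━━━━━━━━━━━━━━━━━━━━━━━━━━━━━━━━━┓   
           ┃ FileBrowser                          ┃   
           ┠──────────────────────────────────────┨   
           ┃> [+] app/                            ┃   
           ┃                                      ┃   
           ┃                                      ┃   
           ┃                                      ┃   
           ┃                                      ┃   
           ┃                                      ┃   
           ┃                                      ┃   
           ┃                                      ┃   
           ┃                                      ┃   
           ┃                                      ┃   
           ┃                                      ┃   
           ┃                                      ┃   
           ┃                                      ┃   
           ┃                                      ┃   
           ┃                                      ┃   
           ┗━━━━━━━━━━━━━━━━━━━━━━━━━━━━━━━━━━━━━━┛   


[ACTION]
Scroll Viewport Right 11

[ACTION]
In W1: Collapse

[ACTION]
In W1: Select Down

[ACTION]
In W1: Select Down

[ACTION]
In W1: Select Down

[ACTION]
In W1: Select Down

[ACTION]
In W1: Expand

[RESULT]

                                                      
                                                      
                                                      
                                                      
           ┏━━━━━━━━━━━━━━━━━━━━━━━━━━━━━━━━━━━━━━┓   
           ┃ FileBrowser                          ┃   
           ┠──────────────────────────────────────┨   
           ┃> [-] app/                            ┃   
           ┃    database.txt                      ┃   
           ┃    types.md                          ┃   
           ┃    logger.yaml                       ┃   
           ┃    types.h                           ┃   
           ┃    worker.txt                        ┃   
           ┃    auth.ts                           ┃   
           ┃    types.js                          ┃   
           ┃    auth.h                            ┃   
           ┃    config.toml                       ┃   
           ┃                                      ┃   
           ┃                                      ┃   
           ┃                                      ┃   
           ┃                                      ┃   
           ┃                                      ┃   
           ┗━━━━━━━━━━━━━━━━━━━━━━━━━━━━━━━━━━━━━━┛   


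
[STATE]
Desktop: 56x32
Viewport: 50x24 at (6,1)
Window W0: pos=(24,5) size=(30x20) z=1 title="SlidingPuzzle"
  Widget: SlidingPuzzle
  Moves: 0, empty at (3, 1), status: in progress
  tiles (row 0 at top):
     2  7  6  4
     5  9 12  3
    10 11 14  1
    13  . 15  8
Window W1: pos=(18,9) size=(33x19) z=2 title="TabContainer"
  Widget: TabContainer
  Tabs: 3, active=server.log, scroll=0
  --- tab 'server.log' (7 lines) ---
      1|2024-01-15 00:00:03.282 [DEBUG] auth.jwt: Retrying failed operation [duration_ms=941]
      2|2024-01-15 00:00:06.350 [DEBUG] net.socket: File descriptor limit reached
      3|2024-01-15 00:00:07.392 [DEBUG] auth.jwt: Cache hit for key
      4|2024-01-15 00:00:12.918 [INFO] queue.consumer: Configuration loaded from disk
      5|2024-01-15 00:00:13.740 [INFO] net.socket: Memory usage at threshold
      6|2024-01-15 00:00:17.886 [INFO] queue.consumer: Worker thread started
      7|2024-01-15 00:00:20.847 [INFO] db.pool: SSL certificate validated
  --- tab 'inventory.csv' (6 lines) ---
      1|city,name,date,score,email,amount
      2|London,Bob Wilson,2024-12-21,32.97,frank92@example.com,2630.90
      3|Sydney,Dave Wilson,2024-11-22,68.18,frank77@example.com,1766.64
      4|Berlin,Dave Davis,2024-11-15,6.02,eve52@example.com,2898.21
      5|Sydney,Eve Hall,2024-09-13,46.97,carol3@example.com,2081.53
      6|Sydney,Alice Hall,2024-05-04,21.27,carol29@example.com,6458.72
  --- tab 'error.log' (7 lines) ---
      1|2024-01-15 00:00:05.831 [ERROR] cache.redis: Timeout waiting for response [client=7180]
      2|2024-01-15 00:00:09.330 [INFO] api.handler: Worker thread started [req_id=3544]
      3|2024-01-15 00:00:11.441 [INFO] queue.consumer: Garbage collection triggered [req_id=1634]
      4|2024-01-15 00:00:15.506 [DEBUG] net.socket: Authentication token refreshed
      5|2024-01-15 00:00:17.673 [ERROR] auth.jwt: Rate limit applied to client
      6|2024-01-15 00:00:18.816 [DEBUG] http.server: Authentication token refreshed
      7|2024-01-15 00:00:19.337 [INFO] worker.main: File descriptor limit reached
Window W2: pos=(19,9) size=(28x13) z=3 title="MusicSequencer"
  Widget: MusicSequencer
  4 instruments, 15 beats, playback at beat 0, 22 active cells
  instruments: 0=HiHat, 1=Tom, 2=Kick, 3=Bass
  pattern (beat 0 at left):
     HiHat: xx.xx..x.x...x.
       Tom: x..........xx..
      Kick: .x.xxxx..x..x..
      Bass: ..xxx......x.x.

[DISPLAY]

                                                  
                                                  
                                                  
                                                  
                  ┏━━━━━━━━━━━━━━━━━━━━━━━━━━━━┓  
                  ┃ SlidingPuzzle              ┃  
                  ┠────────────────────────────┨  
                  ┃┌────┬────┬────┬────┐       ┃  
            ┏┏━━━━━━━━━━━━━━━━━━━━━━━━━━┓━━━┓  ┃  
            ┃┃ MusicSequencer           ┃   ┃  ┃  
            ┠┠──────────────────────────┨───┨  ┃  
            ┃┃      ▼12345678901234     ┃│ e┃  ┃  
            ┃┃ HiHat██·██··█·█···█·     ┃───┃  ┃  
            ┃┃   Tom█··········██··     ┃UG]┃  ┃  
            ┃┃  Kick·█·████··█··█··     ┃UG]┃  ┃  
            ┃┃  Bass··███······█·█·     ┃UG]┃  ┃  
            ┃┃                          ┃O] ┃  ┃  
            ┃┃                          ┃O] ┃  ┃  
            ┃┃                          ┃O] ┃  ┃  
            ┃┃                          ┃O] ┃  ┃  
            ┃┗━━━━━━━━━━━━━━━━━━━━━━━━━━┛   ┃  ┃  
            ┃                               ┃  ┃  
            ┃                               ┃  ┃  
            ┃                               ┃━━┛  


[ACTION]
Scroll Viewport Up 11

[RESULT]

                                                  
                                                  
                                                  
                                                  
                                                  
                  ┏━━━━━━━━━━━━━━━━━━━━━━━━━━━━┓  
                  ┃ SlidingPuzzle              ┃  
                  ┠────────────────────────────┨  
                  ┃┌────┬────┬────┬────┐       ┃  
            ┏┏━━━━━━━━━━━━━━━━━━━━━━━━━━┓━━━┓  ┃  
            ┃┃ MusicSequencer           ┃   ┃  ┃  
            ┠┠──────────────────────────┨───┨  ┃  
            ┃┃      ▼12345678901234     ┃│ e┃  ┃  
            ┃┃ HiHat██·██··█·█···█·     ┃───┃  ┃  
            ┃┃   Tom█··········██··     ┃UG]┃  ┃  
            ┃┃  Kick·█·████··█··█··     ┃UG]┃  ┃  
            ┃┃  Bass··███······█·█·     ┃UG]┃  ┃  
            ┃┃                          ┃O] ┃  ┃  
            ┃┃                          ┃O] ┃  ┃  
            ┃┃                          ┃O] ┃  ┃  
            ┃┃                          ┃O] ┃  ┃  
            ┃┗━━━━━━━━━━━━━━━━━━━━━━━━━━┛   ┃  ┃  
            ┃                               ┃  ┃  
            ┃                               ┃  ┃  


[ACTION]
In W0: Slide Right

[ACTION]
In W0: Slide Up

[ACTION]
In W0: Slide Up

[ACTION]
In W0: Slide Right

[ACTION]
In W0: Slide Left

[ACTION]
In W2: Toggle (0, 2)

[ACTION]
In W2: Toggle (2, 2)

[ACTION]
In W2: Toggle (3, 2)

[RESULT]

                                                  
                                                  
                                                  
                                                  
                                                  
                  ┏━━━━━━━━━━━━━━━━━━━━━━━━━━━━┓  
                  ┃ SlidingPuzzle              ┃  
                  ┠────────────────────────────┨  
                  ┃┌────┬────┬────┬────┐       ┃  
            ┏┏━━━━━━━━━━━━━━━━━━━━━━━━━━┓━━━┓  ┃  
            ┃┃ MusicSequencer           ┃   ┃  ┃  
            ┠┠──────────────────────────┨───┨  ┃  
            ┃┃      ▼12345678901234     ┃│ e┃  ┃  
            ┃┃ HiHat█████··█·█···█·     ┃───┃  ┃  
            ┃┃   Tom█··········██··     ┃UG]┃  ┃  
            ┃┃  Kick·██████··█··█··     ┃UG]┃  ┃  
            ┃┃  Bass···██······█·█·     ┃UG]┃  ┃  
            ┃┃                          ┃O] ┃  ┃  
            ┃┃                          ┃O] ┃  ┃  
            ┃┃                          ┃O] ┃  ┃  
            ┃┃                          ┃O] ┃  ┃  
            ┃┗━━━━━━━━━━━━━━━━━━━━━━━━━━┛   ┃  ┃  
            ┃                               ┃  ┃  
            ┃                               ┃  ┃  


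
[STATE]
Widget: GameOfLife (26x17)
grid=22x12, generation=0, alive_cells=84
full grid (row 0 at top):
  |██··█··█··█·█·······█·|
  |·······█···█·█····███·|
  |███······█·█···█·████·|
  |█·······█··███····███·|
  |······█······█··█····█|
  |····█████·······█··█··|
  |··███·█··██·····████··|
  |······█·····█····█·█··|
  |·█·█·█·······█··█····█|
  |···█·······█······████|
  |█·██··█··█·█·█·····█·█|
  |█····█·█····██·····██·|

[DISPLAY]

Gen: 0                    
██··█··█··█·█·······█·    
·······█···█·█····███·    
███······█·█···█·████·    
█·······█··███····███·    
······█······█··█····█    
····█████·······█··█··    
··███·█··██·····████··    
······█·····█····█·█··    
·█·█·█·······█··█····█    
···█·······█······████    
█·██··█··█·█·█·····█·█    
█····█·█····██·····██·    
                          
                          
                          
                          


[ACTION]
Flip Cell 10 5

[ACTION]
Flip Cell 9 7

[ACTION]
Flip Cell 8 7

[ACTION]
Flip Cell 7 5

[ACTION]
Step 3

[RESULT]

Gen: 3                    
··········███·········    
██···········█·██···██    
··█·····██···█···█·███    
██·····█·············█    
·······██·█·█·█···█·█·    
·······█·█····██····██    
······███······██·█··█    
······██·········███·█    
··████·█··········██·█    
██·█·█·████·█·······██    
██·█···█·██··█·····███    
██·█·███··██·█········    
                          
                          
                          
                          


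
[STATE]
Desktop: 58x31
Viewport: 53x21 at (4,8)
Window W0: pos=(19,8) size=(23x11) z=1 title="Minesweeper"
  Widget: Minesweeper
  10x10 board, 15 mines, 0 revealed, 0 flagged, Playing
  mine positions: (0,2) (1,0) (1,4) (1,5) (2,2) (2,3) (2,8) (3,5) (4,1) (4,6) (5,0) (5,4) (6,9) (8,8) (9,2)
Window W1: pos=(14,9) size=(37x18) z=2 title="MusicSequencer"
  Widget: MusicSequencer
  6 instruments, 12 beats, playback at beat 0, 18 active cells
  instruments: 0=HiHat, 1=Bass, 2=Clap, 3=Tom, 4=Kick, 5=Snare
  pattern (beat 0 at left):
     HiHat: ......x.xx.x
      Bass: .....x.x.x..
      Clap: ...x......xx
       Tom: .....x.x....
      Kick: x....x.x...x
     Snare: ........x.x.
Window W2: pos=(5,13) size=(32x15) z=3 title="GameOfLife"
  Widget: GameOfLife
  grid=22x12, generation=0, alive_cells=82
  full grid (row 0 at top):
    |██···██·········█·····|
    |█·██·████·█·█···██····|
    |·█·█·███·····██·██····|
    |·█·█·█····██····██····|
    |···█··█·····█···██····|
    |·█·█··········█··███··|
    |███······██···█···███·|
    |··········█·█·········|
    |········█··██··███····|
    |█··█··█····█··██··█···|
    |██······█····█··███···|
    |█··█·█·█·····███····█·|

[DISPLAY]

               ┏━━━━━━━━━━━━━━━━━━━━━┓               
          ┏━━━━━━━━━━━━━━━━━━━━━━━━━━━━━━━━━━━┓      
          ┃ MusicSequencer                    ┃      
          ┠───────────────────────────────────┨      
          ┃      ▼12345678901                 ┃      
 ┏━━━━━━━━━━━━━━━━━━━━━━━━━━━━━━┓             ┃      
 ┃ GameOfLife                   ┃             ┃      
 ┠──────────────────────────────┨             ┃      
 ┃Gen: 0                        ┃             ┃      
 ┃█·██·████·█·█···██····        ┃             ┃      
 ┃·█·█·███·····██·██····        ┃             ┃      
 ┃·█·█·█····██····██····        ┃             ┃      
 ┃···█··█·····█···██····        ┃             ┃      
 ┃·█·█··········█··███··        ┃             ┃      
 ┃███······██···█···███·        ┃             ┃      
 ┃··········█·█·········        ┃             ┃      
 ┃········█··██··███····        ┃             ┃      
 ┃█··█··█····█··██··█···        ┃             ┃      
 ┃██······█····█··███···        ┃━━━━━━━━━━━━━┛      
 ┗━━━━━━━━━━━━━━━━━━━━━━━━━━━━━━┛                    
                                                     


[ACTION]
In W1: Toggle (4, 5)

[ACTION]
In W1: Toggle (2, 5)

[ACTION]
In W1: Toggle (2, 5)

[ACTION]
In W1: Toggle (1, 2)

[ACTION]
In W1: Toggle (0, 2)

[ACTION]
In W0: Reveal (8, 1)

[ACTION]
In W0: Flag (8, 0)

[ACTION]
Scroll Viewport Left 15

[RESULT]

                   ┏━━━━━━━━━━━━━━━━━━━━━┓           
              ┏━━━━━━━━━━━━━━━━━━━━━━━━━━━━━━━━━━━┓  
              ┃ MusicSequencer                    ┃  
              ┠───────────────────────────────────┨  
              ┃      ▼12345678901                 ┃  
     ┏━━━━━━━━━━━━━━━━━━━━━━━━━━━━━━┓             ┃  
     ┃ GameOfLife                   ┃             ┃  
     ┠──────────────────────────────┨             ┃  
     ┃Gen: 0                        ┃             ┃  
     ┃█·██·████·█·█···██····        ┃             ┃  
     ┃·█·█·███·····██·██····        ┃             ┃  
     ┃·█·█·█····██····██····        ┃             ┃  
     ┃···█··█·····█···██····        ┃             ┃  
     ┃·█·█··········█··███··        ┃             ┃  
     ┃███······██···█···███·        ┃             ┃  
     ┃··········█·█·········        ┃             ┃  
     ┃········█··██··███····        ┃             ┃  
     ┃█··█··█····█··██··█···        ┃             ┃  
     ┃██······█····█··███···        ┃━━━━━━━━━━━━━┛  
     ┗━━━━━━━━━━━━━━━━━━━━━━━━━━━━━━┛                
                                                     


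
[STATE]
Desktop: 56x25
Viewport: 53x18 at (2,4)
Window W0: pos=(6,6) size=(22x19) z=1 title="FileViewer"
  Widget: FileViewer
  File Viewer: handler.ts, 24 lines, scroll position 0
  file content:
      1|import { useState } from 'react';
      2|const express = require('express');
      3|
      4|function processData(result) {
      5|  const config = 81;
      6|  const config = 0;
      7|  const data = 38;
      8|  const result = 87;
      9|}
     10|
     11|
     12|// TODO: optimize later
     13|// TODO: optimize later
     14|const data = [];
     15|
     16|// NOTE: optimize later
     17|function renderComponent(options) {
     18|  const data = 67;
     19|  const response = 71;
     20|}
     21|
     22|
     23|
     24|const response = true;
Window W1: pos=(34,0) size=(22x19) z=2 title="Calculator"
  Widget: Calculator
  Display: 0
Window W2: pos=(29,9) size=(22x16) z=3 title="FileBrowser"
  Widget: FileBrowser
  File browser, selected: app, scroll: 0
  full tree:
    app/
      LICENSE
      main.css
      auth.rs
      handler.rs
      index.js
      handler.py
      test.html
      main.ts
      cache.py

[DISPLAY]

                                ┃┌───┬───┬───┬───┐   
                                ┃│ 7 │ 8 │ 9 │ ÷ │   
    ┏━━━━━━━━━━━━━━━━━━━━┓      ┃├───┼───┼───┼───┤   
    ┃ FileViewer         ┃      ┃│ 4 │ 5 │ 6 │ × │   
    ┠────────────────────┨      ┃├───┼───┼───┼───┤   
    ┃import { useState }▲┃ ┏━━━━━━━━━━━━━━━━━━━━┓│   
    ┃const express = req█┃ ┃ FileBrowser        ┃┤   
    ┃                   ░┃ ┠────────────────────┨│   
    ┃function processDat░┃ ┃> [-] app/          ┃┤   
    ┃  const config = 81░┃ ┃    LICENSE         ┃│   
    ┃  const config = 0;░┃ ┃    main.css        ┃┘   
    ┃  const data = 38; ░┃ ┃    auth.rs         ┃    
    ┃  const result = 87░┃ ┃    handler.rs      ┃    
    ┃}                  ░┃ ┃    index.js        ┃    
    ┃                   ░┃ ┃    handler.py      ┃━━━━
    ┃                   ░┃ ┃    test.html       ┃    
    ┃// TODO: optimize l░┃ ┃    main.ts         ┃    
    ┃// TODO: optimize l░┃ ┃    cache.py        ┃    


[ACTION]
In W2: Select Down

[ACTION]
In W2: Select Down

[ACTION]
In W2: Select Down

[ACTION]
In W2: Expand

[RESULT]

                                ┃┌───┬───┬───┬───┐   
                                ┃│ 7 │ 8 │ 9 │ ÷ │   
    ┏━━━━━━━━━━━━━━━━━━━━┓      ┃├───┼───┼───┼───┤   
    ┃ FileViewer         ┃      ┃│ 4 │ 5 │ 6 │ × │   
    ┠────────────────────┨      ┃├───┼───┼───┼───┤   
    ┃import { useState }▲┃ ┏━━━━━━━━━━━━━━━━━━━━┓│   
    ┃const express = req█┃ ┃ FileBrowser        ┃┤   
    ┃                   ░┃ ┠────────────────────┨│   
    ┃function processDat░┃ ┃  [-] app/          ┃┤   
    ┃  const config = 81░┃ ┃    LICENSE         ┃│   
    ┃  const config = 0;░┃ ┃    main.css        ┃┘   
    ┃  const data = 38; ░┃ ┃  > auth.rs         ┃    
    ┃  const result = 87░┃ ┃    handler.rs      ┃    
    ┃}                  ░┃ ┃    index.js        ┃    
    ┃                   ░┃ ┃    handler.py      ┃━━━━
    ┃                   ░┃ ┃    test.html       ┃    
    ┃// TODO: optimize l░┃ ┃    main.ts         ┃    
    ┃// TODO: optimize l░┃ ┃    cache.py        ┃    


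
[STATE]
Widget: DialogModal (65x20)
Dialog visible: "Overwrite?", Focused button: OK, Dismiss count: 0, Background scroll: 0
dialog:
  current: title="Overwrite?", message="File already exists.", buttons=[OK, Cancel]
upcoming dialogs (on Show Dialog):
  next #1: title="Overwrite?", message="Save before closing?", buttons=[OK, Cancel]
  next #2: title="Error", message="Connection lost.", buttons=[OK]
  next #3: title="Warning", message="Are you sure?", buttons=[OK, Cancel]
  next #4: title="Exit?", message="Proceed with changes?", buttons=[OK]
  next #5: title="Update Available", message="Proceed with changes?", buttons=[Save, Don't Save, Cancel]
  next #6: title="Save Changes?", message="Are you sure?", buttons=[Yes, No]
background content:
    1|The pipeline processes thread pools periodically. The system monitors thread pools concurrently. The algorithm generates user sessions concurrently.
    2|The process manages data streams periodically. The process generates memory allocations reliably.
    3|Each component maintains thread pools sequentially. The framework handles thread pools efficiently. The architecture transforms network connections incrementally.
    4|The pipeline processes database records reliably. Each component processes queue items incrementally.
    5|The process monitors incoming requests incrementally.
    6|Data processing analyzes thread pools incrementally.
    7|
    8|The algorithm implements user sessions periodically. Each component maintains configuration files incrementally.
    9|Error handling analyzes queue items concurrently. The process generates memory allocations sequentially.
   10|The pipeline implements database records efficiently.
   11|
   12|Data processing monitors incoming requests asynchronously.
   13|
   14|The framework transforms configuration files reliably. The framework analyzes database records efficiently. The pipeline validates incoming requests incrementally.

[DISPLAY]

The pipeline processes thread pools periodically. The system moni
The process manages data streams periodically. The process genera
Each component maintains thread pools sequentially. The framework
The pipeline processes database records reliably. Each component 
The process monitors incoming requests incrementally.            
Data processing analyzes thread pools incrementally.             
                                                                 
The algorithm implem┌──────────────────────┐dically. Each compone
Error handling analy│      Overwrite?      │ntly. The process gen
The pipeline impleme│ File already exists. │iciently.            
                    │    [OK]  Cancel      │                     
Data processing moni└──────────────────────┘synchronously.       
                                                                 
The framework transforms configuration files reliably. The framew
                                                                 
                                                                 
                                                                 
                                                                 
                                                                 
                                                                 


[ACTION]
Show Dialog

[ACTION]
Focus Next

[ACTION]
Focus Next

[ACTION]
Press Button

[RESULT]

The pipeline processes thread pools periodically. The system moni
The process manages data streams periodically. The process genera
Each component maintains thread pools sequentially. The framework
The pipeline processes database records reliably. Each component 
The process monitors incoming requests incrementally.            
Data processing analyzes thread pools incrementally.             
                                                                 
The algorithm implements user sessions periodically. Each compone
Error handling analyzes queue items concurrently. The process gen
The pipeline implements database records efficiently.            
                                                                 
Data processing monitors incoming requests asynchronously.       
                                                                 
The framework transforms configuration files reliably. The framew
                                                                 
                                                                 
                                                                 
                                                                 
                                                                 
                                                                 


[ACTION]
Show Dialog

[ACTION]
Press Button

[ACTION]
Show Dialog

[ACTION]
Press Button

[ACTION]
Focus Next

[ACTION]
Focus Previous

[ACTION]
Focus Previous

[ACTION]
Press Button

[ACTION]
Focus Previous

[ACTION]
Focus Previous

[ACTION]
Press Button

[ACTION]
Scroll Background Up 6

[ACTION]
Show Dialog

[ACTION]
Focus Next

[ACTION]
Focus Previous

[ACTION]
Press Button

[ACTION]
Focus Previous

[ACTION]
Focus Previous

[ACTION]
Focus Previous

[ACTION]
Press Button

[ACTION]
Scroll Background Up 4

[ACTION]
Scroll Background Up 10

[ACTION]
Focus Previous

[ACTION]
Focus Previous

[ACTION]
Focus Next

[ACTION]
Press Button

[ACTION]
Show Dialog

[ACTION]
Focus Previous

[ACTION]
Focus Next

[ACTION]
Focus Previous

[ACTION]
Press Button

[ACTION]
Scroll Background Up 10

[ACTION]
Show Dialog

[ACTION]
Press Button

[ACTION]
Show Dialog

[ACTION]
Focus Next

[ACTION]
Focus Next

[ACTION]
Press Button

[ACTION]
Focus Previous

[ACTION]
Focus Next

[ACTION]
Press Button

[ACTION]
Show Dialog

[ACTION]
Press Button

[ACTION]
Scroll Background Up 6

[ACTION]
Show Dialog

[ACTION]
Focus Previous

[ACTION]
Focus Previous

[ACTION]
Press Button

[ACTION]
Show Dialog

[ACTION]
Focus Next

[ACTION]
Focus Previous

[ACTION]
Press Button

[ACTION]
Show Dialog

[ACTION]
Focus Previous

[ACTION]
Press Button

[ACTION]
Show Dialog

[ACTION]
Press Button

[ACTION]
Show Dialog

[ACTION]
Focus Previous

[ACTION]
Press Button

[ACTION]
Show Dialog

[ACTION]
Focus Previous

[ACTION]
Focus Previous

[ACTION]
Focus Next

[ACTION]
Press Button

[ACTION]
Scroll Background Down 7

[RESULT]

The algorithm implements user sessions periodically. Each compone
Error handling analyzes queue items concurrently. The process gen
The pipeline implements database records efficiently.            
                                                                 
Data processing monitors incoming requests asynchronously.       
                                                                 
The framework transforms configuration files reliably. The framew
                                                                 
                                                                 
                                                                 
                                                                 
                                                                 
                                                                 
                                                                 
                                                                 
                                                                 
                                                                 
                                                                 
                                                                 
                                                                 
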